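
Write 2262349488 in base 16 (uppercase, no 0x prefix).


2262349488 = 86D8B6B0 hex

86D8B6B0


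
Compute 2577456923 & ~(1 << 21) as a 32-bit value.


2577456923 & ~(1 << 21) = 2575359771

2575359771


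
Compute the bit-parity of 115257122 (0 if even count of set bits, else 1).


0b110110111101010111100100010 has 16 ones => parity 0

0


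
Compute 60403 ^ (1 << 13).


60403 ^ (1 << 13) = 60403 ^ 8192 = 52211

52211


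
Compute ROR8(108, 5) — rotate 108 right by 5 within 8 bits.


Rotate 0b1101100 right by 5 (8-bit) = 0b1100011 = 99

99


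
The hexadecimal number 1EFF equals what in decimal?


1EFF hex = 7935 decimal

7935


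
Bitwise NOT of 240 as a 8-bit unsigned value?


~0b11110000 = 0b1111 = 15 (8-bit unsigned)

15


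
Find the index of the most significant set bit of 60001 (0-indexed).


0b1110101001100001. Highest set bit at position 15

15


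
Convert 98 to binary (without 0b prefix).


98 = 1100010 in binary

1100010


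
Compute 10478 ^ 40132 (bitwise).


0b10100011101110 ^ 0b1001110011000100 = 0b1011010000101010 = 46122

46122


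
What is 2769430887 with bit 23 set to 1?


2769430887 | (1 << 23) = 2769430887 | 8388608 = 2777819495

2777819495


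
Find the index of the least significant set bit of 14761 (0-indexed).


0b11100110101001. Lowest set bit at position 0

0


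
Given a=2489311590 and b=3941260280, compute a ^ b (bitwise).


2489311590 ^ 3941260280 = 2125806238

2125806238


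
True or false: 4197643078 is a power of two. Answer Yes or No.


0b11111010001100101111001101000110. Multiple bits set => No

No


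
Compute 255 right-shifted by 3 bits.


0b11111111 >> 3 = 0b11111 = 31

31


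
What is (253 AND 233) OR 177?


Step 1: 253 & 233 = 233
Step 2: 233 | 177 = 249

249


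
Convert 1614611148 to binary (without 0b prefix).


1614611148 = 1100000001111010000001011001100 in binary

1100000001111010000001011001100


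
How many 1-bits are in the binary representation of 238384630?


0b1110001101010111010111110110 has 18 set bits

18


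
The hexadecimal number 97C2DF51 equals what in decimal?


97C2DF51 hex = 2546130769 decimal

2546130769


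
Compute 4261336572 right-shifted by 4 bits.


0b11111101111111101101010111111100 >> 4 = 0b1111110111111110110101011111 = 266333535

266333535


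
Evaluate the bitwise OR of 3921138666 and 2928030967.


0b11101001101101111101001111101010 | 0b10101110100001100011010011110111 = 0b11101111101101111111011111111111 = 4021811199

4021811199


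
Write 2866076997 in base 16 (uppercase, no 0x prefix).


2866076997 = AAD4DD45 hex

AAD4DD45


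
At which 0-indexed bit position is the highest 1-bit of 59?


0b111011. Highest set bit at position 5

5


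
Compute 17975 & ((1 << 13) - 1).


17975 & 8191 = 1591

1591


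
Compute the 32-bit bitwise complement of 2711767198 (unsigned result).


~0b10100001101000100100100010011110 = 0b1011110010111011011011101100001 = 1583200097 (32-bit unsigned)

1583200097


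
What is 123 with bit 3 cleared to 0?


123 & ~(1 << 3) = 115

115


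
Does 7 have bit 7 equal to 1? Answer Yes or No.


0b111, bit 7 = 0. No

No


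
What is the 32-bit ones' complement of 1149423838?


1149423838 ^ 4294967295 = 3145543457

3145543457


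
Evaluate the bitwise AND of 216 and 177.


0b11011000 & 0b10110001 = 0b10010000 = 144

144


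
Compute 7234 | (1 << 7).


7234 | (1 << 7) = 7234 | 128 = 7362

7362


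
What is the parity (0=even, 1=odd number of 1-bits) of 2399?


0b100101011111 has 8 ones => parity 0

0


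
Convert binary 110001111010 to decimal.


110001111010 in decimal = 3194

3194


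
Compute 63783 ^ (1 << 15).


63783 ^ (1 << 15) = 63783 ^ 32768 = 31015

31015


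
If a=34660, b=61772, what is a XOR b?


34660 ^ 61772 = 30248

30248


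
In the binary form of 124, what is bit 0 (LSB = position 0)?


0b1111100, position 0 = 0

0


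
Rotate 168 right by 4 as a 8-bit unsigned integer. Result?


Rotate 0b10101000 right by 4 (8-bit) = 0b10001010 = 138

138


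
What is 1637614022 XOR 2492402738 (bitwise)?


0b1100001100111000000000111000110 ^ 0b10010100100011110000110000110010 = 0b11110101000100110000110111110100 = 4111666676

4111666676


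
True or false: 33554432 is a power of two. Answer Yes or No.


0b10000000000000000000000000. Only one bit set => Yes

Yes


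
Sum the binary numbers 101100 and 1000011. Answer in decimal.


101100 + 1000011 = 1101111 = 111

111


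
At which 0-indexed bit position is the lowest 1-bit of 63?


0b111111. Lowest set bit at position 0

0


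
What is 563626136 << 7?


0b100001100110000100000010011000 << 7 = 0b1000011001100001000000100110000000000 = 72144145408

72144145408


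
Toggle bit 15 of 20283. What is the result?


20283 ^ (1 << 15) = 20283 ^ 32768 = 53051

53051


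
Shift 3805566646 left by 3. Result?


0b11100010110101000101011010110110 << 3 = 0b11100010110101000101011010110110000 = 30444533168

30444533168


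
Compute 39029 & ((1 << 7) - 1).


39029 & 127 = 117

117


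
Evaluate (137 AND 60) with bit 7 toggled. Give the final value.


Step 1: 137 & 60 = 8
Step 2: 8 ^ (1 << 7) = 8 ^ 128 = 136

136


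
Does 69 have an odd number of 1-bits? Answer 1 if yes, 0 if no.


0b1000101 has 3 ones => parity 1

1


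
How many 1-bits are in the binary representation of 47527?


0b1011100110100111 has 10 set bits

10


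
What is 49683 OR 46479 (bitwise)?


0b1100001000010011 | 0b1011010110001111 = 0b1111011110011111 = 63391

63391


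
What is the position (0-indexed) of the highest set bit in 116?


0b1110100. Highest set bit at position 6

6


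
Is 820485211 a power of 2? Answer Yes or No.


0b110000111001111001110001011011. Multiple bits set => No

No


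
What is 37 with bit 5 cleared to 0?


37 & ~(1 << 5) = 5

5


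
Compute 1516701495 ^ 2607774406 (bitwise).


0b1011010011001110000011100110111 ^ 0b10011011011011110111101011000110 = 0b11000001000010000111110111110001 = 3238559217

3238559217


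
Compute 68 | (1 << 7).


68 | (1 << 7) = 68 | 128 = 196

196


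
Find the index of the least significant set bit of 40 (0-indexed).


0b101000. Lowest set bit at position 3

3


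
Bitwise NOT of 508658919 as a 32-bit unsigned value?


~0b11110010100011000010011100111 = 0b11100001101011100111101100011000 = 3786308376 (32-bit unsigned)

3786308376


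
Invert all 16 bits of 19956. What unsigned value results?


19956 ^ 65535 = 45579

45579


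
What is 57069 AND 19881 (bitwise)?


0b1101111011101101 & 0b100110110101001 = 0b100110010101001 = 19625

19625


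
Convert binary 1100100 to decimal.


1100100 in decimal = 100

100


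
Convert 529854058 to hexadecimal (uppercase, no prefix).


529854058 = 1F94EE6A hex

1F94EE6A


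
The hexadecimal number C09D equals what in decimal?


C09D hex = 49309 decimal

49309


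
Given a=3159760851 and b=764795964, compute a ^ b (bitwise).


3159760851 ^ 764795964 = 2445525999

2445525999


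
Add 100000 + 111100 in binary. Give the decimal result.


100000 + 111100 = 1011100 = 92

92


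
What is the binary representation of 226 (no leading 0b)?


226 = 11100010 in binary

11100010


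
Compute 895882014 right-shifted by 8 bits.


0b110101011001100001001100011110 >> 8 = 0b1101010110011000010011 = 3499539

3499539


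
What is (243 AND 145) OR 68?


Step 1: 243 & 145 = 145
Step 2: 145 | 68 = 213

213


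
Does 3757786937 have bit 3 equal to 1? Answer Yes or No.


0b11011111111110110100011100111001, bit 3 = 1. Yes

Yes


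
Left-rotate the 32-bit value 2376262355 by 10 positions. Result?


Rotate 0b10001101101000101110001011010011 left by 10 (32-bit) = 0b10001011100010110100111000110110 = 2341162550

2341162550


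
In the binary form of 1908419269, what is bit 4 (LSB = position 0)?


0b1110001110000000010101011000101, position 4 = 0

0


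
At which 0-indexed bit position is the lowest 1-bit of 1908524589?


0b1110001110000011100011000101101. Lowest set bit at position 0

0


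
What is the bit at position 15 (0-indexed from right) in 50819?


0b1100011010000011, position 15 = 1

1


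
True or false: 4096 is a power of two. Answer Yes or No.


0b1000000000000. Only one bit set => Yes

Yes


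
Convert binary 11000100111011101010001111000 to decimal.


11000100111011101010001111000 in decimal = 412996728

412996728


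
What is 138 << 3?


0b10001010 << 3 = 0b10001010000 = 1104

1104


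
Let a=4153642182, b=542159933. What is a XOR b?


4153642182 ^ 542159933 = 3619895547

3619895547


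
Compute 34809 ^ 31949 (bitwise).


0b1000011111111001 ^ 0b111110011001101 = 0b1111101100110100 = 64308

64308


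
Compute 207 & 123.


0b11001111 & 0b1111011 = 0b1001011 = 75

75


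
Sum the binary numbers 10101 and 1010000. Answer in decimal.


10101 + 1010000 = 1100101 = 101

101


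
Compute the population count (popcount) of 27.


0b11011 has 4 set bits

4


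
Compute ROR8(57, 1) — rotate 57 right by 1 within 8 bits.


Rotate 0b111001 right by 1 (8-bit) = 0b10011100 = 156

156


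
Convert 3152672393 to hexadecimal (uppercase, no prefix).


3152672393 = BBE9F689 hex

BBE9F689


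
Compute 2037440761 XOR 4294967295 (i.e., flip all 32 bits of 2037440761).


2037440761 ^ 4294967295 = 2257526534

2257526534


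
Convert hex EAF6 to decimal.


EAF6 hex = 60150 decimal

60150


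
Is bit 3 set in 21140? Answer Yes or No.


0b101001010010100, bit 3 = 0. No

No


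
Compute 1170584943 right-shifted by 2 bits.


0b1000101110001011011010101101111 >> 2 = 0b10001011100010110110101011011 = 292646235

292646235


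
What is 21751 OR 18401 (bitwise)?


0b101010011110111 | 0b100011111100001 = 0b101011111110111 = 22519

22519


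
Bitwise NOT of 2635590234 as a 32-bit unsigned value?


~0b10011101000101111110101001011010 = 0b1100010111010000001010110100101 = 1659377061 (32-bit unsigned)

1659377061


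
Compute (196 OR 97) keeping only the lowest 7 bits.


Step 1: 196 | 97 = 229
Step 2: 229 & 127 = 101

101


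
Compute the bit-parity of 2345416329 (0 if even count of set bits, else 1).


0b10001011110011000011011010001001 has 15 ones => parity 1

1


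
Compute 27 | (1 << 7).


27 | (1 << 7) = 27 | 128 = 155

155


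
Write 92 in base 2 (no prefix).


92 = 1011100 in binary

1011100


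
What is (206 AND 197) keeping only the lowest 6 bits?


Step 1: 206 & 197 = 196
Step 2: 196 & 63 = 4

4


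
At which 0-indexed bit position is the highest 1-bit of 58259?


0b1110001110010011. Highest set bit at position 15

15


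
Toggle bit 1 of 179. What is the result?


179 ^ (1 << 1) = 179 ^ 2 = 177

177


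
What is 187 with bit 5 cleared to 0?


187 & ~(1 << 5) = 155

155


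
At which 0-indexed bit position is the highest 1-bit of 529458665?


0b11111100011101110010111101001. Highest set bit at position 28

28


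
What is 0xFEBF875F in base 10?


FEBF875F hex = 4273964895 decimal

4273964895


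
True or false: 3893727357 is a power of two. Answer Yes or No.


0b11101000000101011001000001111101. Multiple bits set => No

No


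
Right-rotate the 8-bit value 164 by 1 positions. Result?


Rotate 0b10100100 right by 1 (8-bit) = 0b1010010 = 82

82


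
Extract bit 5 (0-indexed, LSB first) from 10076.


0b10011101011100, position 5 = 0

0


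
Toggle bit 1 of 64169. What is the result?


64169 ^ (1 << 1) = 64169 ^ 2 = 64171

64171


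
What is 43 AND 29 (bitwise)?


0b101011 & 0b11101 = 0b1001 = 9

9


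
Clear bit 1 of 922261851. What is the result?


922261851 & ~(1 << 1) = 922261849

922261849


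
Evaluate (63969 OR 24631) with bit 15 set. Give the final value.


Step 1: 63969 | 24631 = 63991
Step 2: 63991 | (1 << 15) = 63991 | 32768 = 63991

63991


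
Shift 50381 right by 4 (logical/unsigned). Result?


0b1100010011001101 >> 4 = 0b110001001100 = 3148

3148


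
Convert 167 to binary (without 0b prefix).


167 = 10100111 in binary

10100111


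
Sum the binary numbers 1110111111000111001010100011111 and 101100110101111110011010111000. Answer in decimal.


1110111111000111001010100011111 + 101100110101111110011010111000 = 10100100101110110111101111010111 = 2763750359

2763750359


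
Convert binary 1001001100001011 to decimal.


1001001100001011 in decimal = 37643

37643


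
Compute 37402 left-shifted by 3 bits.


0b1001001000011010 << 3 = 0b1001001000011010000 = 299216

299216


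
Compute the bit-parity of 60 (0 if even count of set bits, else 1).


0b111100 has 4 ones => parity 0

0


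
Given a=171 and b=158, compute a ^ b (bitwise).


171 ^ 158 = 53

53


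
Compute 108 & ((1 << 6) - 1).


108 & 63 = 44

44


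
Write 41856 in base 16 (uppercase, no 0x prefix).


41856 = A380 hex

A380


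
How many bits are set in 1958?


0b11110100110 has 7 set bits

7


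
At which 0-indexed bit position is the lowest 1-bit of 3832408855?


0b11100100011011011110101100010111. Lowest set bit at position 0

0


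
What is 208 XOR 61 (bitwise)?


0b11010000 ^ 0b111101 = 0b11101101 = 237

237


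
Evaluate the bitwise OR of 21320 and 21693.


0b101001101001000 | 0b101010010111101 = 0b101011111111101 = 22525

22525


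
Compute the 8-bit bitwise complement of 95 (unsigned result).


~0b1011111 = 0b10100000 = 160 (8-bit unsigned)

160


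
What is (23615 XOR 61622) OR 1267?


Step 1: 23615 ^ 61622 = 44169
Step 2: 44169 | 1267 = 44283

44283


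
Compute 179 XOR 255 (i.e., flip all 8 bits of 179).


179 ^ 255 = 76

76


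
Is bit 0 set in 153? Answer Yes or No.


0b10011001, bit 0 = 1. Yes

Yes


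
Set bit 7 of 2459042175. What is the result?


2459042175 | (1 << 7) = 2459042175 | 128 = 2459042303

2459042303


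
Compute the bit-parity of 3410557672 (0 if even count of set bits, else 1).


0b11001011010010001111101011101000 has 17 ones => parity 1

1


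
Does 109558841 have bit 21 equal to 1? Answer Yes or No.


0b110100001111011110000111001, bit 21 = 0. No

No


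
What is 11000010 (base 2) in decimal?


11000010 in decimal = 194

194


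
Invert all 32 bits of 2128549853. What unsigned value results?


2128549853 ^ 4294967295 = 2166417442

2166417442


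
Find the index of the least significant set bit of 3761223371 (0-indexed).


0b11100000001011111011011011001011. Lowest set bit at position 0

0


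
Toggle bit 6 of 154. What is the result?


154 ^ (1 << 6) = 154 ^ 64 = 218

218


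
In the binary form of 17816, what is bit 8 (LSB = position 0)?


0b100010110011000, position 8 = 1

1


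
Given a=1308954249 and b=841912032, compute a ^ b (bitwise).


1308954249 ^ 841912032 = 2083225705

2083225705


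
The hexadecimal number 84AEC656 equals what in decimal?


84AEC656 hex = 2226046550 decimal

2226046550


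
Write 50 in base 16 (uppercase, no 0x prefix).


50 = 32 hex

32


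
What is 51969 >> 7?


0b1100101100000001 >> 7 = 0b110010110 = 406

406


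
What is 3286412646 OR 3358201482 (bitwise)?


0b11000011111000101010110101100110 | 0b11001000001010100001011010001010 = 0b11001011111010101011111111101110 = 3421159406

3421159406


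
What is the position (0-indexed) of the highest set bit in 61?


0b111101. Highest set bit at position 5

5


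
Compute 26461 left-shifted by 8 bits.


0b110011101011101 << 8 = 0b11001110101110100000000 = 6774016

6774016


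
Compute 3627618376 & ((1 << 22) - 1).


3627618376 & 4194303 = 3739720

3739720


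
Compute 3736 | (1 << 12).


3736 | (1 << 12) = 3736 | 4096 = 7832

7832


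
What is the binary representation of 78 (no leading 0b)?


78 = 1001110 in binary

1001110


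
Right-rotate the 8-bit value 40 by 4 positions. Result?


Rotate 0b101000 right by 4 (8-bit) = 0b10000010 = 130

130


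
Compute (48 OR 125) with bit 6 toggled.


Step 1: 48 | 125 = 125
Step 2: 125 ^ (1 << 6) = 125 ^ 64 = 61

61


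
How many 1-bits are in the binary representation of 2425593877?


0b10010000100100111010000000010101 has 11 set bits

11


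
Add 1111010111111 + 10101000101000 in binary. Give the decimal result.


1111010111111 + 10101000101000 = 100100011100111 = 18663

18663


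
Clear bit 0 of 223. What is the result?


223 & ~(1 << 0) = 222

222


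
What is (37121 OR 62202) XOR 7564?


Step 1: 37121 | 62202 = 62459
Step 2: 62459 ^ 7564 = 61047

61047


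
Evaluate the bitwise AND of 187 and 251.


0b10111011 & 0b11111011 = 0b10111011 = 187

187


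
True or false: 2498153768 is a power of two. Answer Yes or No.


0b10010100111001101100110100101000. Multiple bits set => No

No


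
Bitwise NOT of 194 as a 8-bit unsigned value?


~0b11000010 = 0b111101 = 61 (8-bit unsigned)

61


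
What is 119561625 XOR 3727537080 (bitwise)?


0b111001000000101110110011001 ^ 0b11011110001011011011001110111000 = 0b11011001000011011110111000100001 = 3641568801

3641568801


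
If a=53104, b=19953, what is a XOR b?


53104 ^ 19953 = 33409

33409


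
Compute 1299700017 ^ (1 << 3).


1299700017 ^ (1 << 3) = 1299700017 ^ 8 = 1299700025

1299700025


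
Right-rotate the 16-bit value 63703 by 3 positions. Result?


Rotate 0b1111100011010111 right by 3 (16-bit) = 0b1111111100011010 = 65306

65306


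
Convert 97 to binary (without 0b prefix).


97 = 1100001 in binary

1100001


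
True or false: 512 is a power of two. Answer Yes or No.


0b1000000000. Only one bit set => Yes

Yes


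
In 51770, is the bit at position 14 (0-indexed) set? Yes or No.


0b1100101000111010, bit 14 = 1. Yes

Yes


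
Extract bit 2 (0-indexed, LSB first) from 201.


0b11001001, position 2 = 0

0


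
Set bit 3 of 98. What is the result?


98 | (1 << 3) = 98 | 8 = 106

106


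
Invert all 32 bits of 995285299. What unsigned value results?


995285299 ^ 4294967295 = 3299681996

3299681996


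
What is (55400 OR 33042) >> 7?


Step 1: 55400 | 33042 = 55674
Step 2: 55674 >> 7 = 434

434


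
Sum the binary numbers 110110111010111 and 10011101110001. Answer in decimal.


110110111010111 + 10011101110001 = 1001010101001000 = 38216

38216


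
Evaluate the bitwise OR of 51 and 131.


0b110011 | 0b10000011 = 0b10110011 = 179

179


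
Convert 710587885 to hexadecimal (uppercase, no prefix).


710587885 = 2A5AB5ED hex

2A5AB5ED


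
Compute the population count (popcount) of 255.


0b11111111 has 8 set bits

8


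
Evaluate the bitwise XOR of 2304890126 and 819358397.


0b10001001011000011101010100001110 ^ 0b110000110101100110101010111101 = 0b10111001101101111011111110110011 = 3115827123

3115827123


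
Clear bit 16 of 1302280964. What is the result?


1302280964 & ~(1 << 16) = 1302215428

1302215428


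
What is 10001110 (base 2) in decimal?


10001110 in decimal = 142

142


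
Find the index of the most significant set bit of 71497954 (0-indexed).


0b100010000101111100011100010. Highest set bit at position 26

26


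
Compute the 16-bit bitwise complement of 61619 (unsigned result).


~0b1111000010110011 = 0b111101001100 = 3916 (16-bit unsigned)

3916


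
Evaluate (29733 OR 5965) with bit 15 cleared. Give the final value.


Step 1: 29733 | 5965 = 30573
Step 2: 30573 & ~(1 << 15) = 30573

30573


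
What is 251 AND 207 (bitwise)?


0b11111011 & 0b11001111 = 0b11001011 = 203

203


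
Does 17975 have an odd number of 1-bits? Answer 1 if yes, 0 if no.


0b100011000110111 has 8 ones => parity 0

0


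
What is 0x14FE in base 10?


14FE hex = 5374 decimal

5374


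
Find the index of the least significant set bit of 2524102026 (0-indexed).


0b10010110011100101011110110001010. Lowest set bit at position 1

1


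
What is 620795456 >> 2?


0b100101000000001001011001000000 >> 2 = 0b1001010000000010010110010000 = 155198864

155198864


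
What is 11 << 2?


0b1011 << 2 = 0b101100 = 44

44


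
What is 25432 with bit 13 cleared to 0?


25432 & ~(1 << 13) = 17240

17240


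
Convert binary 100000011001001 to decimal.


100000011001001 in decimal = 16585

16585


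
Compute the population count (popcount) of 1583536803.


0b1011110011000101101101010100011 has 17 set bits

17


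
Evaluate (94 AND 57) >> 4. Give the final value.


Step 1: 94 & 57 = 24
Step 2: 24 >> 4 = 1

1


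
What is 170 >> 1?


0b10101010 >> 1 = 0b1010101 = 85

85


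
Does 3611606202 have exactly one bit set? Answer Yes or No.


0b11010111010001001011110010111010. Multiple bits set => No

No


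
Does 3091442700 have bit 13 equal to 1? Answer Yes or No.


0b10111000010000111010110000001100, bit 13 = 1. Yes

Yes


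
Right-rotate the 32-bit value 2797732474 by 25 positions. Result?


Rotate 0b10100110110000100000001001111010 right by 25 (32-bit) = 0b1100001000000010011110101010011 = 1627471187

1627471187


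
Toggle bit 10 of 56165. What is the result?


56165 ^ (1 << 10) = 56165 ^ 1024 = 57189

57189


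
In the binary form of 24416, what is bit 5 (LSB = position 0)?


0b101111101100000, position 5 = 1

1


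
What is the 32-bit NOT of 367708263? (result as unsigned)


~0b10101111010101100100001100111 = 0b11101010000101010011011110011000 = 3927259032 (32-bit unsigned)

3927259032


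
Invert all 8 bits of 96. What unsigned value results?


96 ^ 255 = 159

159


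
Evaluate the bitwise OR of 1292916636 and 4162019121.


0b1001101000100000101011110011100 | 0b11111000000100110101111100110001 = 0b11111101000100110101111110111101 = 4245905341

4245905341


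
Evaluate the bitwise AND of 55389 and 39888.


0b1101100001011101 & 0b1001101111010000 = 0b1001100001010000 = 38992

38992


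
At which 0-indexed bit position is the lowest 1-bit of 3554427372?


0b11010011110111000100000111101100. Lowest set bit at position 2

2


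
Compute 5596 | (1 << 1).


5596 | (1 << 1) = 5596 | 2 = 5598

5598


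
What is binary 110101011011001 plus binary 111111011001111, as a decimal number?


110101011011001 + 111111011001111 = 1110100110101000 = 59816

59816


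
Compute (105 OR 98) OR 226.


Step 1: 105 | 98 = 107
Step 2: 107 | 226 = 235

235


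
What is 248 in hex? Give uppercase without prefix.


248 = F8 hex

F8


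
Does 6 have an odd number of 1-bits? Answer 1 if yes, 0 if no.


0b110 has 2 ones => parity 0

0


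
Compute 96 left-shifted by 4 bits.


0b1100000 << 4 = 0b11000000000 = 1536

1536


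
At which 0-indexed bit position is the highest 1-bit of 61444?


0b1111000000000100. Highest set bit at position 15

15


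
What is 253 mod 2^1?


253 & 1 = 1

1


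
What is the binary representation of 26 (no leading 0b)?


26 = 11010 in binary

11010


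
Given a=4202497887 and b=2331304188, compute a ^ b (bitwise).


4202497887 ^ 2331304188 = 1888085923

1888085923


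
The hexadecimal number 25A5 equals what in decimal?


25A5 hex = 9637 decimal

9637


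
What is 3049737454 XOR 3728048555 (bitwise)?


0b10110101110001110100110011101110 ^ 0b11011110001101011000000110101011 = 0b1101011111100101100110101000101 = 1811074373

1811074373


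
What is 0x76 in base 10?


76 hex = 118 decimal

118


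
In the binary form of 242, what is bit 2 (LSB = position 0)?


0b11110010, position 2 = 0

0


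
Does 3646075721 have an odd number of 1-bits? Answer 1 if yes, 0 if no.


0b11011001010100101011001101001001 has 16 ones => parity 0

0


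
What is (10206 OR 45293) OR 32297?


Step 1: 10206 | 45293 = 47103
Step 2: 47103 | 32297 = 65535

65535


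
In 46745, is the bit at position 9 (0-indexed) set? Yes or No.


0b1011011010011001, bit 9 = 1. Yes

Yes


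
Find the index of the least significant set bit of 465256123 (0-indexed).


0b11011101110110011111010111011. Lowest set bit at position 0

0


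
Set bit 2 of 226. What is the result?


226 | (1 << 2) = 226 | 4 = 230

230


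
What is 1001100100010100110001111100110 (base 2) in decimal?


1001100100010100110001111100110 in decimal = 1284137958

1284137958


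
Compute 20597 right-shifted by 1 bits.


0b101000001110101 >> 1 = 0b10100000111010 = 10298

10298


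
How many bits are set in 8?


0b1000 has 1 set bits

1


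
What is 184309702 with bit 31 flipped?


184309702 ^ (1 << 31) = 184309702 ^ 2147483648 = 2331793350

2331793350


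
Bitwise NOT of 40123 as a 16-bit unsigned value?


~0b1001110010111011 = 0b110001101000100 = 25412 (16-bit unsigned)

25412


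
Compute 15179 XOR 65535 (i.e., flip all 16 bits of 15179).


15179 ^ 65535 = 50356

50356


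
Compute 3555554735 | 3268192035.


0b11010011111011010111010110101111 | 0b11000010110011001010011100100011 = 0b11010011111011011111011110101111 = 3555588015

3555588015


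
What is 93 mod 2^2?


93 & 3 = 1

1


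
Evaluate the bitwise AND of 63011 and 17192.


0b1111011000100011 & 0b100001100101000 = 0b100001000100000 = 16928

16928


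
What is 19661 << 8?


0b100110011001101 << 8 = 0b10011001100110100000000 = 5033216

5033216


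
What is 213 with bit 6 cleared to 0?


213 & ~(1 << 6) = 149

149


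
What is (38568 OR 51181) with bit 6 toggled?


Step 1: 38568 | 51181 = 55277
Step 2: 55277 ^ (1 << 6) = 55277 ^ 64 = 55213

55213


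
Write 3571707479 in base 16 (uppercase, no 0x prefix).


3571707479 = D4E3EE57 hex

D4E3EE57


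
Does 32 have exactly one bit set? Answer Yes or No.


0b100000. Only one bit set => Yes

Yes


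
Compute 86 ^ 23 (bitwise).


0b1010110 ^ 0b10111 = 0b1000001 = 65

65


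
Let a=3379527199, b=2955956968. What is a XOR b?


3379527199 ^ 2955956968 = 2036280567

2036280567


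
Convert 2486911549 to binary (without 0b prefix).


2486911549 = 10010100001110110100001000111101 in binary

10010100001110110100001000111101


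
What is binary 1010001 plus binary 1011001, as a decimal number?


1010001 + 1011001 = 10101010 = 170

170


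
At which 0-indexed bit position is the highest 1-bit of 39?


0b100111. Highest set bit at position 5

5


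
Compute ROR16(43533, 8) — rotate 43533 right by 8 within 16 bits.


Rotate 0b1010101000001101 right by 8 (16-bit) = 0b110110101010 = 3498

3498


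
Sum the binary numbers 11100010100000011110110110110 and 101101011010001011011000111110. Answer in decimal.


11100010100000011110110110110 + 101101011010001011011000111110 = 1001001101110001111001111110100 = 1236857844

1236857844


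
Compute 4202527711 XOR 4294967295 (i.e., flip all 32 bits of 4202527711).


4202527711 ^ 4294967295 = 92439584

92439584


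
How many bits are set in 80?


0b1010000 has 2 set bits

2


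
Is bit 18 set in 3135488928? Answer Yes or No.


0b10111010111000111100001110100000, bit 18 = 0. No

No


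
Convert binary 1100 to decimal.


1100 in decimal = 12

12


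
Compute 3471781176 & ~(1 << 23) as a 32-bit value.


3471781176 & ~(1 << 23) = 3463392568

3463392568


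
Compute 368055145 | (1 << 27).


368055145 | (1 << 27) = 368055145 | 134217728 = 502272873

502272873


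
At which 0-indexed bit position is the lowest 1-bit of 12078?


0b10111100101110. Lowest set bit at position 1

1


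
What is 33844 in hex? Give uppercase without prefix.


33844 = 8434 hex

8434


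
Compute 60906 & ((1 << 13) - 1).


60906 & 8191 = 3562

3562


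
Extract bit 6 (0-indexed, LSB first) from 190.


0b10111110, position 6 = 0

0


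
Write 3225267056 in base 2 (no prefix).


3225267056 = 11000000001111011010101101110000 in binary

11000000001111011010101101110000


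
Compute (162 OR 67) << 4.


Step 1: 162 | 67 = 227
Step 2: 227 << 4 = 3632

3632


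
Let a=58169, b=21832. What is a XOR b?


58169 ^ 21832 = 46705

46705


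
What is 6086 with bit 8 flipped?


6086 ^ (1 << 8) = 6086 ^ 256 = 5830

5830


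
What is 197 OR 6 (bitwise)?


0b11000101 | 0b110 = 0b11000111 = 199

199


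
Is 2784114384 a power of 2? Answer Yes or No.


0b10100101111100100011011011010000. Multiple bits set => No

No


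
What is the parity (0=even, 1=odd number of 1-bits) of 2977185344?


0b10110001011101000011111001000000 has 14 ones => parity 0

0


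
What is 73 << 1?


0b1001001 << 1 = 0b10010010 = 146

146


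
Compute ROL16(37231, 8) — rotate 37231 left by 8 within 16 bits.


Rotate 0b1001000101101111 left by 8 (16-bit) = 0b110111110010001 = 28561

28561


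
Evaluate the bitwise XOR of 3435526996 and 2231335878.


0b11001100110001011111101101010100 ^ 0b10000100111111110111101111000110 = 0b1001000001110101000000010010010 = 1211793554

1211793554


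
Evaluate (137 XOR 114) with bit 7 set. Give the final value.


Step 1: 137 ^ 114 = 251
Step 2: 251 | (1 << 7) = 251 | 128 = 251

251


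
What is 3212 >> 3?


0b110010001100 >> 3 = 0b110010001 = 401

401


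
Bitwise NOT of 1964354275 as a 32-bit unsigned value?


~0b1110101000101011010101011100011 = 0b10001010111010100101010100011100 = 2330613020 (32-bit unsigned)

2330613020


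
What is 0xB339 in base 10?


B339 hex = 45881 decimal

45881


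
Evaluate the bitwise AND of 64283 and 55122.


0b1111101100011011 & 0b1101011101010010 = 0b1101001100010010 = 54034

54034


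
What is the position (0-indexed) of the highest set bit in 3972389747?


0b11101100110001011101101101110011. Highest set bit at position 31

31


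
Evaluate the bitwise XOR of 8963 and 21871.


0b10001100000011 ^ 0b101010101101111 = 0b111011001101100 = 30316

30316


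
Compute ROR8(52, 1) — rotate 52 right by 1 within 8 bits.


Rotate 0b110100 right by 1 (8-bit) = 0b11010 = 26

26


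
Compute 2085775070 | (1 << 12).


2085775070 | (1 << 12) = 2085775070 | 4096 = 2085779166

2085779166


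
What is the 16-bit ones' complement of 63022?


63022 ^ 65535 = 2513

2513


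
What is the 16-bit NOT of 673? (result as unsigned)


~0b1010100001 = 0b1111110101011110 = 64862 (16-bit unsigned)

64862


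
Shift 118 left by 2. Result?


0b1110110 << 2 = 0b111011000 = 472

472


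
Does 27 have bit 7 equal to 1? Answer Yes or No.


0b11011, bit 7 = 0. No

No


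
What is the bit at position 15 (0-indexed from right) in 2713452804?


0b10100001101111000000000100000100, position 15 = 0

0


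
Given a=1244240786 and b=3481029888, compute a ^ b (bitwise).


1244240786 ^ 3481029888 = 2236995218

2236995218


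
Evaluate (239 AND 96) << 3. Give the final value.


Step 1: 239 & 96 = 96
Step 2: 96 << 3 = 768

768


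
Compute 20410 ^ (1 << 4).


20410 ^ (1 << 4) = 20410 ^ 16 = 20394

20394


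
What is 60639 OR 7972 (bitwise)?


0b1110110011011111 | 0b1111100100100 = 0b1111111111111111 = 65535

65535


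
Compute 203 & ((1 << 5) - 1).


203 & 31 = 11

11


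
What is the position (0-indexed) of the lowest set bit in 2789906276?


0b10100110010010101001011101100100. Lowest set bit at position 2

2


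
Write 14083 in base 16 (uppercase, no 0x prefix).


14083 = 3703 hex

3703


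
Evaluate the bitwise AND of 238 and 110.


0b11101110 & 0b1101110 = 0b1101110 = 110

110


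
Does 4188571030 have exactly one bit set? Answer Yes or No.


0b11111001101010001000010110010110. Multiple bits set => No

No


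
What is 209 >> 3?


0b11010001 >> 3 = 0b11010 = 26

26


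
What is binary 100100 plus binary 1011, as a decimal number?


100100 + 1011 = 101111 = 47

47


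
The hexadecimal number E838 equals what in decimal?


E838 hex = 59448 decimal

59448


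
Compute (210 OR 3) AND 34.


Step 1: 210 | 3 = 211
Step 2: 211 & 34 = 2

2


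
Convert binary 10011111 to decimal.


10011111 in decimal = 159

159


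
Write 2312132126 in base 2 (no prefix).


2312132126 = 10001001110100000101011000011110 in binary

10001001110100000101011000011110


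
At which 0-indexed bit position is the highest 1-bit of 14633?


0b11100100101001. Highest set bit at position 13

13


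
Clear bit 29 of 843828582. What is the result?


843828582 & ~(1 << 29) = 306957670

306957670


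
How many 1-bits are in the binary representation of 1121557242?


0b1000010110110011001101011111010 has 17 set bits

17


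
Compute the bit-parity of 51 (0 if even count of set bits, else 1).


0b110011 has 4 ones => parity 0

0


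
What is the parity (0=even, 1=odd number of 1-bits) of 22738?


0b101100011010010 has 7 ones => parity 1

1


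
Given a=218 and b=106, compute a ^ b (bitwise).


218 ^ 106 = 176

176


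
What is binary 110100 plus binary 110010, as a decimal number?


110100 + 110010 = 1100110 = 102

102


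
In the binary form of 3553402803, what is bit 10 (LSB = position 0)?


0b11010011110011001001111110110011, position 10 = 1

1


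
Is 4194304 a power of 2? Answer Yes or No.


0b10000000000000000000000. Only one bit set => Yes

Yes


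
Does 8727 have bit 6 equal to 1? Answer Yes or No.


0b10001000010111, bit 6 = 0. No

No


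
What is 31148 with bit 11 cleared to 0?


31148 & ~(1 << 11) = 29100

29100


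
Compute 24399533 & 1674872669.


0b1011101000100111010101101 & 0b1100011110101001000011101011101 = 0b1010101000000011000001101 = 22283789

22283789


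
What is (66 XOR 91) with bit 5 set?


Step 1: 66 ^ 91 = 25
Step 2: 25 | (1 << 5) = 25 | 32 = 57

57


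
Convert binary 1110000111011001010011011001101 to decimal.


1110000111011001010011011001101 in decimal = 1894557389

1894557389


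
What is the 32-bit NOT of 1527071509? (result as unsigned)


~0b1011011000001010100001100010101 = 0b10100100111110101011110011101010 = 2767895786 (32-bit unsigned)

2767895786


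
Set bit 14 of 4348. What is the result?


4348 | (1 << 14) = 4348 | 16384 = 20732

20732


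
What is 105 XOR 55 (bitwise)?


0b1101001 ^ 0b110111 = 0b1011110 = 94

94


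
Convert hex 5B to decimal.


5B hex = 91 decimal

91


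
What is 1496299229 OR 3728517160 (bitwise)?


0b1011001001011111011011011011101 | 0b11011110001111001010100000101000 = 0b11011111001111111011111011111101 = 3745496829

3745496829


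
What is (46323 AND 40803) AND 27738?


Step 1: 46323 & 40803 = 37987
Step 2: 37987 & 27738 = 1090

1090


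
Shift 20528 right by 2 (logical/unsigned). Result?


0b101000000110000 >> 2 = 0b1010000001100 = 5132

5132


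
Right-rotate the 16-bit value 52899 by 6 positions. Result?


Rotate 0b1100111010100011 right by 6 (16-bit) = 0b1000111100111010 = 36666

36666


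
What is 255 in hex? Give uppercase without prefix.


255 = FF hex

FF


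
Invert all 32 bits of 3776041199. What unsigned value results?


3776041199 ^ 4294967295 = 518926096

518926096


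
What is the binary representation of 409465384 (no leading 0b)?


409465384 = 11000011001111111001000101000 in binary

11000011001111111001000101000


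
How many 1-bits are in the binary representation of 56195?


0b1101101110000011 has 9 set bits

9


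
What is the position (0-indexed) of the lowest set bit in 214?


0b11010110. Lowest set bit at position 1

1


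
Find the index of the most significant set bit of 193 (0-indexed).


0b11000001. Highest set bit at position 7

7


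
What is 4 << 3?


0b100 << 3 = 0b100000 = 32

32


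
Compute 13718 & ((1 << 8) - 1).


13718 & 255 = 150

150


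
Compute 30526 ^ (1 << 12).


30526 ^ (1 << 12) = 30526 ^ 4096 = 26430

26430


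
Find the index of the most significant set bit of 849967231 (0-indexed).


0b110010101010010111100001111111. Highest set bit at position 29

29


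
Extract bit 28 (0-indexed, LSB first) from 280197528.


0b10000101100110111100110011000, position 28 = 1

1


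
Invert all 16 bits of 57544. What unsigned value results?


57544 ^ 65535 = 7991

7991


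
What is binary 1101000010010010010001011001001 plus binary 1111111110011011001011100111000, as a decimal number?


1101000010010010010001011001001 + 1111111110011011001011100111000 = 11101000000101101011101000000001 = 3893803521

3893803521


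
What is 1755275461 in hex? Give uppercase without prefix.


1755275461 = 689F60C5 hex

689F60C5


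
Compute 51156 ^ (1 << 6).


51156 ^ (1 << 6) = 51156 ^ 64 = 51092

51092


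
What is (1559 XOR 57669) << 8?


Step 1: 1559 ^ 57669 = 59218
Step 2: 59218 << 8 = 15159808

15159808


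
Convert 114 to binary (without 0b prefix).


114 = 1110010 in binary

1110010


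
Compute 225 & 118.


0b11100001 & 0b1110110 = 0b1100000 = 96

96


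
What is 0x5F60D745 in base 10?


5F60D745 hex = 1600182085 decimal

1600182085


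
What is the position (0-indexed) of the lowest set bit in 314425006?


0b10010101111011011111010101110. Lowest set bit at position 1

1


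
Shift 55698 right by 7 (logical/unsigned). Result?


0b1101100110010010 >> 7 = 0b110110011 = 435

435


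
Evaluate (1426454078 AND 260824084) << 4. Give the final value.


Step 1: 1426454078 & 260824084 = 84005908
Step 2: 84005908 << 4 = 1344094528

1344094528


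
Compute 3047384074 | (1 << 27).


3047384074 | (1 << 27) = 3047384074 | 134217728 = 3181601802

3181601802


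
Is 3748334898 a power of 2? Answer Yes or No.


0b11011111011010110000110100110010. Multiple bits set => No

No


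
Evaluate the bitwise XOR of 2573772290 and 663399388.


0b10011001011010001010011000000010 ^ 0b100111100010101010101111011100 = 0b10111110111000100000110111011110 = 3202485726

3202485726


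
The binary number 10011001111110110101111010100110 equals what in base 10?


10011001111110110101111010100110 in decimal = 2583387814

2583387814


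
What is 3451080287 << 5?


0b11001101101100110100111001011111 << 5 = 0b1100110110110011010011100101111100000 = 110434569184

110434569184


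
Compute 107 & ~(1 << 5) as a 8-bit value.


107 & ~(1 << 5) = 75

75


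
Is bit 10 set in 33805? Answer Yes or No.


0b1000010000001101, bit 10 = 1. Yes

Yes


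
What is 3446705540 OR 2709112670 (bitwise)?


0b11001101011100001000110110000100 | 0b10100001011110011100011101011110 = 0b11101101011110011100111111011110 = 3984183262

3984183262


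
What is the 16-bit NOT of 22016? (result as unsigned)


~0b101011000000000 = 0b1010100111111111 = 43519 (16-bit unsigned)

43519


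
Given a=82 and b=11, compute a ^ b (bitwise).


82 ^ 11 = 89

89
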